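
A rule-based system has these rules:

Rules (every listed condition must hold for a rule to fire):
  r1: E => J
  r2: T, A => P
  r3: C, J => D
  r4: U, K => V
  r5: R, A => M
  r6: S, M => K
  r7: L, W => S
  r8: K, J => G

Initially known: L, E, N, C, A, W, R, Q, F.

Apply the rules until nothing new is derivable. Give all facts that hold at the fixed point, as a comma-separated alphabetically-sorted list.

A, C, D, E, F, G, J, K, L, M, N, Q, R, S, W

[1] r1 [E => J]; r5 [R, A => M]; r7 [L, W => S]. ⇒ new: J, M, S.
[2] r3 [C, J => D]; r6 [S, M => K]. ⇒ new: D, K.
[3] r8 [K, J => G]. ⇒ new: G.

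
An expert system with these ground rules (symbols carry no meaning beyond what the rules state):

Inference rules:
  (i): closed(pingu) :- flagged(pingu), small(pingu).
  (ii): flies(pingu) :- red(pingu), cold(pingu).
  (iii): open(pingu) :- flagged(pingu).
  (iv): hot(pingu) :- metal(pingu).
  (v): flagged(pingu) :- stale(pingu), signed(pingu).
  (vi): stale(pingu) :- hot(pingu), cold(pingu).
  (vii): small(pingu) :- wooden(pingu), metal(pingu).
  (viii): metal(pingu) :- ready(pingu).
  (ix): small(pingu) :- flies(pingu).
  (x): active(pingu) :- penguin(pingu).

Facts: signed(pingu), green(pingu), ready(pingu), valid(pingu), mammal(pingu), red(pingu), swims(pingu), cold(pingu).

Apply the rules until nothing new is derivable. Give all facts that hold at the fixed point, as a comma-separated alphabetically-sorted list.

[1] (ii) [flies(pingu) :- red(pingu), cold(pingu).]; (viii) [metal(pingu) :- ready(pingu).]. ⇒ new: flies(pingu), metal(pingu).
[2] (iv) [hot(pingu) :- metal(pingu).]; (ix) [small(pingu) :- flies(pingu).]. ⇒ new: hot(pingu), small(pingu).
[3] (vi) [stale(pingu) :- hot(pingu), cold(pingu).]. ⇒ new: stale(pingu).
[4] (v) [flagged(pingu) :- stale(pingu), signed(pingu).]. ⇒ new: flagged(pingu).
[5] (i) [closed(pingu) :- flagged(pingu), small(pingu).]; (iii) [open(pingu) :- flagged(pingu).]. ⇒ new: closed(pingu), open(pingu).

closed(pingu), cold(pingu), flagged(pingu), flies(pingu), green(pingu), hot(pingu), mammal(pingu), metal(pingu), open(pingu), ready(pingu), red(pingu), signed(pingu), small(pingu), stale(pingu), swims(pingu), valid(pingu)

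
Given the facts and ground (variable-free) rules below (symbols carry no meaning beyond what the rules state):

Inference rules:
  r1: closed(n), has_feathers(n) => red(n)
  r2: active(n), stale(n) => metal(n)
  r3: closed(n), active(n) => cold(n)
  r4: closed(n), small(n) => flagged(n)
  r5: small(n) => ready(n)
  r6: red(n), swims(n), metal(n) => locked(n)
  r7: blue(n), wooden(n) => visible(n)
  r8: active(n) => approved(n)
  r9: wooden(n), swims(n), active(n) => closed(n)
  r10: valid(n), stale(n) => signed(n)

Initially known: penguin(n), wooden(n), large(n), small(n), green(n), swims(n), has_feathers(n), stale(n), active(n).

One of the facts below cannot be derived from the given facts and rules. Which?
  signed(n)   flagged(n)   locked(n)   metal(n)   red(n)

signed(n)

Round 1: r2 [active(n), stale(n) => metal(n)]; r5 [small(n) => ready(n)]; r8 [active(n) => approved(n)]; r9 [wooden(n), swims(n), active(n) => closed(n)]. New: metal(n), ready(n), approved(n), closed(n).
Round 2: r1 [closed(n), has_feathers(n) => red(n)]; r3 [closed(n), active(n) => cold(n)]; r4 [closed(n), small(n) => flagged(n)]. New: red(n), cold(n), flagged(n).
Round 3: r6 [red(n), swims(n), metal(n) => locked(n)]. New: locked(n).
Derived: locked(n) (round 3), metal(n) (round 1), red(n) (round 2), flagged(n) (round 2). signed(n) never appears in any round.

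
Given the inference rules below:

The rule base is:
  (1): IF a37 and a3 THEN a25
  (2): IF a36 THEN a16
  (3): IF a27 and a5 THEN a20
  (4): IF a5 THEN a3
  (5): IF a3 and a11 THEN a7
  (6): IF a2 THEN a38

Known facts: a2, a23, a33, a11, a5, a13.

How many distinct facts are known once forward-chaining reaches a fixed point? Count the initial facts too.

9

[1] (4) [IF a5 THEN a3]; (6) [IF a2 THEN a38]. ⇒ new: a3, a38.
[2] (5) [IF a3 and a11 THEN a7]. ⇒ new: a7.
Closure: {a11, a13, a2, a23, a3, a33, a38, a5, a7} — 9 facts.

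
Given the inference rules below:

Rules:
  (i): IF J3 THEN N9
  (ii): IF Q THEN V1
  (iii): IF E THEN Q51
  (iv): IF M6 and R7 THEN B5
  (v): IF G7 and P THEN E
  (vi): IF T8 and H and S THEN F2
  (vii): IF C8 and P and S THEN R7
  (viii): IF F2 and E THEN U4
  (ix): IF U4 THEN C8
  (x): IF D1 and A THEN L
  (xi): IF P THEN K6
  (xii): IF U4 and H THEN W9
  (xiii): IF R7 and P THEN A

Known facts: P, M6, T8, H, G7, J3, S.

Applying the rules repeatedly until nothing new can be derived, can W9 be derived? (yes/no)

[1] (i) [IF J3 THEN N9]; (v) [IF G7 and P THEN E]; (vi) [IF T8 and H and S THEN F2]; (xi) [IF P THEN K6]. ⇒ new: N9, E, F2, K6.
[2] (iii) [IF E THEN Q51]; (viii) [IF F2 and E THEN U4]. ⇒ new: Q51, U4.
[3] (ix) [IF U4 THEN C8]; (xii) [IF U4 and H THEN W9]. ⇒ new: C8, W9.
[4] (vii) [IF C8 and P and S THEN R7]. ⇒ new: R7.
[5] (iv) [IF M6 and R7 THEN B5]; (xiii) [IF R7 and P THEN A]. ⇒ new: B5, A.
W9 appears in round 3, so it is derivable.

yes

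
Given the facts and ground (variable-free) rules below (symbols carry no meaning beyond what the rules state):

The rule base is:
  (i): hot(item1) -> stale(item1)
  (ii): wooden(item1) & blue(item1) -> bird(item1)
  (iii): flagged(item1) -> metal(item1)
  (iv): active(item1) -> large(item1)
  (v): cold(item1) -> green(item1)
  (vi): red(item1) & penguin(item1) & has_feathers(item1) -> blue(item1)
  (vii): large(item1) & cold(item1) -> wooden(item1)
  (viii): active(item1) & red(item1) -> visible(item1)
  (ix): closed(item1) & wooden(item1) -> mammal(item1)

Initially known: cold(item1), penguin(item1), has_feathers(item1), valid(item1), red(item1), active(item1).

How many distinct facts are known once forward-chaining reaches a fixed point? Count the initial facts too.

Round 1 fires (iv), (v), (vi), (viii), giving large(item1), green(item1), blue(item1), visible(item1).
Round 2 fires (vii), giving wooden(item1).
Round 3 fires (ii), giving bird(item1).
Closure: {active(item1), bird(item1), blue(item1), cold(item1), green(item1), has_feathers(item1), large(item1), penguin(item1), red(item1), valid(item1), visible(item1), wooden(item1)} — 12 facts.

12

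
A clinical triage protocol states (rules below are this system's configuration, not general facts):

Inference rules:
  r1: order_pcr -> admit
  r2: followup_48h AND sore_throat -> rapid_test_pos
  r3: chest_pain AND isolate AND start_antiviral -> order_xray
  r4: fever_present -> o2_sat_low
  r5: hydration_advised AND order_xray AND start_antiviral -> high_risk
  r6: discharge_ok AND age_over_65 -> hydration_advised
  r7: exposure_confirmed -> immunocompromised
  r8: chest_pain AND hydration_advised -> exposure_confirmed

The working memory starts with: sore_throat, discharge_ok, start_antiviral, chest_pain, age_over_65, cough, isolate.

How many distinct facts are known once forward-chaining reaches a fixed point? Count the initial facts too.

12

Round 1: r3 [chest_pain AND isolate AND start_antiviral -> order_xray]; r6 [discharge_ok AND age_over_65 -> hydration_advised]. New: order_xray, hydration_advised.
Round 2: r5 [hydration_advised AND order_xray AND start_antiviral -> high_risk]; r8 [chest_pain AND hydration_advised -> exposure_confirmed]. New: high_risk, exposure_confirmed.
Round 3: r7 [exposure_confirmed -> immunocompromised]. New: immunocompromised.
Closure: {age_over_65, chest_pain, cough, discharge_ok, exposure_confirmed, high_risk, hydration_advised, immunocompromised, isolate, order_xray, sore_throat, start_antiviral} — 12 facts.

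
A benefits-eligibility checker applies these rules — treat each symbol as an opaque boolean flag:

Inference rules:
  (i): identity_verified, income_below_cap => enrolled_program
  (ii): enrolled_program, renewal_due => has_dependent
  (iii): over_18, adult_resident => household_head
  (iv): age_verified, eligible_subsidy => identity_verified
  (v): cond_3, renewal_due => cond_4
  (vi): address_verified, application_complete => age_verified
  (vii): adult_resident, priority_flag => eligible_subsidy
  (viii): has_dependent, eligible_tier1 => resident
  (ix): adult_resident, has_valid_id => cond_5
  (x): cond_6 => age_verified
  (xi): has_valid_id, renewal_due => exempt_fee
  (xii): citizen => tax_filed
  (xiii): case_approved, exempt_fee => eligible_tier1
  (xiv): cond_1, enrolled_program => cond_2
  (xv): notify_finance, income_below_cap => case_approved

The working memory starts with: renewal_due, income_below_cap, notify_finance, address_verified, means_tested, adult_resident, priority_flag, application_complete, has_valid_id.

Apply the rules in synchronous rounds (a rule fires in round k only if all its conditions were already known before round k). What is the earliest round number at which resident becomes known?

5

Round 1 fires (vi), (vii), (ix), (xi), (xv), giving age_verified, eligible_subsidy, cond_5, exempt_fee, case_approved.
Round 2 fires (iv), (xiii), giving identity_verified, eligible_tier1.
Round 3 fires (i), giving enrolled_program.
Round 4 fires (ii), giving has_dependent.
Round 5 fires (viii), giving resident.
resident first appears in round 5.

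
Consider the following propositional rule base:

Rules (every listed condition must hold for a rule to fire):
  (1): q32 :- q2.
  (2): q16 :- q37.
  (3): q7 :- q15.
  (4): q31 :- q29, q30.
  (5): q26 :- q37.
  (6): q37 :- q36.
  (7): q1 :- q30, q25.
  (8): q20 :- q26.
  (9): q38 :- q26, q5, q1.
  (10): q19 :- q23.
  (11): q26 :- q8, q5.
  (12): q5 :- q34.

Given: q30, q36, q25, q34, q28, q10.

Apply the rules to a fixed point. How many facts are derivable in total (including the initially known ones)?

13

Round 1: (6) [q37 :- q36.]; (7) [q1 :- q30, q25.]; (12) [q5 :- q34.]. Adds q37, q1, q5.
Round 2: (2) [q16 :- q37.]; (5) [q26 :- q37.]. Adds q16, q26.
Round 3: (8) [q20 :- q26.]; (9) [q38 :- q26, q5, q1.]. Adds q20, q38.
Closure: {q1, q10, q16, q20, q25, q26, q28, q30, q34, q36, q37, q38, q5} — 13 facts.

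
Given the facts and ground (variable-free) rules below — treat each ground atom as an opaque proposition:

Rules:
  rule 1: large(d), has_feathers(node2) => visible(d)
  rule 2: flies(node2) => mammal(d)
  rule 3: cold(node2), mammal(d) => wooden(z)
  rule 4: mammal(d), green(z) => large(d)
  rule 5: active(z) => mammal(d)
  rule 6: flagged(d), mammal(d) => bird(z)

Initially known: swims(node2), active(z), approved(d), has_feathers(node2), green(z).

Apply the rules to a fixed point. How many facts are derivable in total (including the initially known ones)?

8

[1] rule 5 [active(z) => mammal(d)]. ⇒ new: mammal(d).
[2] rule 4 [mammal(d), green(z) => large(d)]. ⇒ new: large(d).
[3] rule 1 [large(d), has_feathers(node2) => visible(d)]. ⇒ new: visible(d).
Closure: {active(z), approved(d), green(z), has_feathers(node2), large(d), mammal(d), swims(node2), visible(d)} — 8 facts.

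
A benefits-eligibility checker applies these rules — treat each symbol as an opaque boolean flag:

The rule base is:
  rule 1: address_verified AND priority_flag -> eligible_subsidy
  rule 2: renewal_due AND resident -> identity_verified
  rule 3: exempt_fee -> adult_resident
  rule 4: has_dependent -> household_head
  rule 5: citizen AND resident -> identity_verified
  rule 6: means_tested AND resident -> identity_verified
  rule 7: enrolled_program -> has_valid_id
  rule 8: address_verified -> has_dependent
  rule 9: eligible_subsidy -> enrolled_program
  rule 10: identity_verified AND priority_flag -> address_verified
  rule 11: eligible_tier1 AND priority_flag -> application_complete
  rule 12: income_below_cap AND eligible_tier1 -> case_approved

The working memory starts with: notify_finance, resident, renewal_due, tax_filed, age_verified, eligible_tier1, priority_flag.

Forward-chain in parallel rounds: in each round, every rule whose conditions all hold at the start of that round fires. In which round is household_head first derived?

Round 1 fires rule 2, rule 11, giving identity_verified, application_complete.
Round 2 fires rule 10, giving address_verified.
Round 3 fires rule 1, rule 8, giving eligible_subsidy, has_dependent.
Round 4 fires rule 4, rule 9, giving household_head, enrolled_program.
household_head first appears in round 4.

4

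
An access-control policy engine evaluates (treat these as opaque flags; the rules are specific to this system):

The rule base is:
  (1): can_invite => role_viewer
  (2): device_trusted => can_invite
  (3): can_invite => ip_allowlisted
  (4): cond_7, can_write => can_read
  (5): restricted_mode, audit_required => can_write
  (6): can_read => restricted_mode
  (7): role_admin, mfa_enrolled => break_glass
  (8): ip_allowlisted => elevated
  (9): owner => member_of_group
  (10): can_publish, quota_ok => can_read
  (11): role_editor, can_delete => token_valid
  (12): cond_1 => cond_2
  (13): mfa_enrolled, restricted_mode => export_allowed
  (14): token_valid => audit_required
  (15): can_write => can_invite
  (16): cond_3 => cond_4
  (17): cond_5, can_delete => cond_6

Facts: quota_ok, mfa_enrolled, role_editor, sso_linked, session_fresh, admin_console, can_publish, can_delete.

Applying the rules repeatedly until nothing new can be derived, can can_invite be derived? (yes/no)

yes

Round 1: (10) [can_publish, quota_ok => can_read]; (11) [role_editor, can_delete => token_valid]. Adds can_read, token_valid.
Round 2: (6) [can_read => restricted_mode]; (14) [token_valid => audit_required]. Adds restricted_mode, audit_required.
Round 3: (5) [restricted_mode, audit_required => can_write]; (13) [mfa_enrolled, restricted_mode => export_allowed]. Adds can_write, export_allowed.
Round 4: (15) [can_write => can_invite]. Adds can_invite.
Round 5: (1) [can_invite => role_viewer]; (3) [can_invite => ip_allowlisted]. Adds role_viewer, ip_allowlisted.
Round 6: (8) [ip_allowlisted => elevated]. Adds elevated.
can_invite appears in round 4, so it is derivable.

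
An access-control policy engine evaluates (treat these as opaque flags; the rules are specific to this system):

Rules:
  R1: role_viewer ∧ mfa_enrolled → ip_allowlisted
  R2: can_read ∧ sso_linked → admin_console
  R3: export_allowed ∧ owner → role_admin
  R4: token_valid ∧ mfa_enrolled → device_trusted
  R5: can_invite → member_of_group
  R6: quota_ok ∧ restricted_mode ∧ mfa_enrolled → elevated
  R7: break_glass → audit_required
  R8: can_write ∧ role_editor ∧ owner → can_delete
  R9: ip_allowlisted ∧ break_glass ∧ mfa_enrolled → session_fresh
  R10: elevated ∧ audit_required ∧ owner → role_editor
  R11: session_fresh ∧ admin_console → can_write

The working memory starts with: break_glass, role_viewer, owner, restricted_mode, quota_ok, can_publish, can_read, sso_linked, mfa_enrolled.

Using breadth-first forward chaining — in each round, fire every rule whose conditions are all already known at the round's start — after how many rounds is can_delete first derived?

Round 1 fires R1, R2, R6, R7, giving ip_allowlisted, admin_console, elevated, audit_required.
Round 2 fires R9, R10, giving session_fresh, role_editor.
Round 3 fires R11, giving can_write.
Round 4 fires R8, giving can_delete.
can_delete first appears in round 4.

4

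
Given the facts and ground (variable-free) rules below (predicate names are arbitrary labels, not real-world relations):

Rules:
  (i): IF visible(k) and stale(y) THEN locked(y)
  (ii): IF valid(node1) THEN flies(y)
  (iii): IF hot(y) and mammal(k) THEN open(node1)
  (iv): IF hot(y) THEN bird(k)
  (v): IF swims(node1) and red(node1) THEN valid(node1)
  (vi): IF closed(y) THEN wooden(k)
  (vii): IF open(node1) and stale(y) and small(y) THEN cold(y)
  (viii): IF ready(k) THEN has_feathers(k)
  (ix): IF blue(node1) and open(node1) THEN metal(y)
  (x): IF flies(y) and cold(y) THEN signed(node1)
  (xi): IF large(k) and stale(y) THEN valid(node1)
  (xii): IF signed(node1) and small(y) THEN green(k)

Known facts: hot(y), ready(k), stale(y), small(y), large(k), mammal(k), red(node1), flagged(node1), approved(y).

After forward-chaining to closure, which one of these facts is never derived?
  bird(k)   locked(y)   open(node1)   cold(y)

locked(y)

Round 1: (iii) [IF hot(y) and mammal(k) THEN open(node1)]; (iv) [IF hot(y) THEN bird(k)]; (viii) [IF ready(k) THEN has_feathers(k)]; (xi) [IF large(k) and stale(y) THEN valid(node1)]. Adds open(node1), bird(k), has_feathers(k), valid(node1).
Round 2: (ii) [IF valid(node1) THEN flies(y)]; (vii) [IF open(node1) and stale(y) and small(y) THEN cold(y)]. Adds flies(y), cold(y).
Round 3: (x) [IF flies(y) and cold(y) THEN signed(node1)]. Adds signed(node1).
Round 4: (xii) [IF signed(node1) and small(y) THEN green(k)]. Adds green(k).
Derived: cold(y) (round 2), bird(k) (round 1), open(node1) (round 1). locked(y) never appears in any round.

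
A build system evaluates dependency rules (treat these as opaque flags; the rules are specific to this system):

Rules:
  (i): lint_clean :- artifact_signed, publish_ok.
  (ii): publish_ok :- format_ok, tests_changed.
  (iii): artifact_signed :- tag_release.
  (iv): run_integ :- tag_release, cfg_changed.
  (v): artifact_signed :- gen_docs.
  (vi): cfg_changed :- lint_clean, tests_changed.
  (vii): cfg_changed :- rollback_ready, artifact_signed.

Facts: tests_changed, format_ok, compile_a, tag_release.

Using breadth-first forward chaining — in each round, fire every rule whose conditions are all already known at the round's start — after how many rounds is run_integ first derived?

4

[1] (ii) [publish_ok :- format_ok, tests_changed.]; (iii) [artifact_signed :- tag_release.]. ⇒ new: publish_ok, artifact_signed.
[2] (i) [lint_clean :- artifact_signed, publish_ok.]. ⇒ new: lint_clean.
[3] (vi) [cfg_changed :- lint_clean, tests_changed.]. ⇒ new: cfg_changed.
[4] (iv) [run_integ :- tag_release, cfg_changed.]. ⇒ new: run_integ.
run_integ first appears in round 4.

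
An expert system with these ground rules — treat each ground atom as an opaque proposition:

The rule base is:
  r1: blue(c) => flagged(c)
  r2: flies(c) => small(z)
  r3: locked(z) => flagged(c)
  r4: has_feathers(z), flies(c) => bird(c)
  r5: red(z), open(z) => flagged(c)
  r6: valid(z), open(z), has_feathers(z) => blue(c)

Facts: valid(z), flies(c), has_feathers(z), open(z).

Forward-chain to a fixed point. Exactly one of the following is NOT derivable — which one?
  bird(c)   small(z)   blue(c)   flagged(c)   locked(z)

locked(z)

Round 1 fires r2, r4, r6, giving small(z), bird(c), blue(c).
Round 2 fires r1, giving flagged(c).
Derived: blue(c) (round 1), bird(c) (round 1), flagged(c) (round 2), small(z) (round 1). locked(z) never appears in any round.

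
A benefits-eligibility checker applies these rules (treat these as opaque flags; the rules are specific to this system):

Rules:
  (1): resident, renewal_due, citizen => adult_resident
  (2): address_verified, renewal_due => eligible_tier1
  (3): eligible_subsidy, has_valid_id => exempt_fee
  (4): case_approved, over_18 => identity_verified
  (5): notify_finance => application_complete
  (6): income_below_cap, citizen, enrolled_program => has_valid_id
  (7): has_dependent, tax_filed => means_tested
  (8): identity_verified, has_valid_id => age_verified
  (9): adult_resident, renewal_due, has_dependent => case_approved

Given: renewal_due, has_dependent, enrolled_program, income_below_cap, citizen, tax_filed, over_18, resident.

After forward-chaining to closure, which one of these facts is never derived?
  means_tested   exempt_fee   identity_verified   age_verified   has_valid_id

Round 1: (1) [resident, renewal_due, citizen => adult_resident]; (6) [income_below_cap, citizen, enrolled_program => has_valid_id]; (7) [has_dependent, tax_filed => means_tested]. Adds adult_resident, has_valid_id, means_tested.
Round 2: (9) [adult_resident, renewal_due, has_dependent => case_approved]. Adds case_approved.
Round 3: (4) [case_approved, over_18 => identity_verified]. Adds identity_verified.
Round 4: (8) [identity_verified, has_valid_id => age_verified]. Adds age_verified.
Derived: identity_verified (round 3), has_valid_id (round 1), means_tested (round 1), age_verified (round 4). exempt_fee never appears in any round.

exempt_fee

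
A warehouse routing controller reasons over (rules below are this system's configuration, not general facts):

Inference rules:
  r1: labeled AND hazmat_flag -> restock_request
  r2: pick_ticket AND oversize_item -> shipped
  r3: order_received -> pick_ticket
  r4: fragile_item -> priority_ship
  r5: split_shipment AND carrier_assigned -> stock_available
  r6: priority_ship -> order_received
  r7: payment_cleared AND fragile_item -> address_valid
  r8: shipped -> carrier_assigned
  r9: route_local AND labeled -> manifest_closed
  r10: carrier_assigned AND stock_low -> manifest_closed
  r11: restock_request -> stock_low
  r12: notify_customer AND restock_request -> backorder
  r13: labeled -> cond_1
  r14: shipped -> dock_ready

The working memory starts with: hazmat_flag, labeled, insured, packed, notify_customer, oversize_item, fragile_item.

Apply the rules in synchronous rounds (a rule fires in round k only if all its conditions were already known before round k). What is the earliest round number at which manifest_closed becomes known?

6

[1] r1 [labeled AND hazmat_flag -> restock_request]; r4 [fragile_item -> priority_ship]; r13 [labeled -> cond_1]. ⇒ new: restock_request, priority_ship, cond_1.
[2] r6 [priority_ship -> order_received]; r11 [restock_request -> stock_low]; r12 [notify_customer AND restock_request -> backorder]. ⇒ new: order_received, stock_low, backorder.
[3] r3 [order_received -> pick_ticket]. ⇒ new: pick_ticket.
[4] r2 [pick_ticket AND oversize_item -> shipped]. ⇒ new: shipped.
[5] r8 [shipped -> carrier_assigned]; r14 [shipped -> dock_ready]. ⇒ new: carrier_assigned, dock_ready.
[6] r10 [carrier_assigned AND stock_low -> manifest_closed]. ⇒ new: manifest_closed.
manifest_closed first appears in round 6.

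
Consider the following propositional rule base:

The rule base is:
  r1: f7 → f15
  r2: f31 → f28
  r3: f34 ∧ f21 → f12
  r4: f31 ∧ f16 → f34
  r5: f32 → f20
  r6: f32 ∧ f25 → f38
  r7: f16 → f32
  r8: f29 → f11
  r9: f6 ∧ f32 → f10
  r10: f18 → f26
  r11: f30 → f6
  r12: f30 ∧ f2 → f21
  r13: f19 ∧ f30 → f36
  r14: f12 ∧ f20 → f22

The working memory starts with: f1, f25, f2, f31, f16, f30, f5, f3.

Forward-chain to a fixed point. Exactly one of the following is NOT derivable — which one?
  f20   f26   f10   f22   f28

f26

Round 1: r2 [f31 → f28]; r4 [f31 ∧ f16 → f34]; r7 [f16 → f32]; r11 [f30 → f6]; r12 [f30 ∧ f2 → f21]. New: f28, f34, f32, f6, f21.
Round 2: r3 [f34 ∧ f21 → f12]; r5 [f32 → f20]; r6 [f32 ∧ f25 → f38]; r9 [f6 ∧ f32 → f10]. New: f12, f20, f38, f10.
Round 3: r14 [f12 ∧ f20 → f22]. New: f22.
Derived: f22 (round 3), f28 (round 1), f10 (round 2), f20 (round 2). f26 never appears in any round.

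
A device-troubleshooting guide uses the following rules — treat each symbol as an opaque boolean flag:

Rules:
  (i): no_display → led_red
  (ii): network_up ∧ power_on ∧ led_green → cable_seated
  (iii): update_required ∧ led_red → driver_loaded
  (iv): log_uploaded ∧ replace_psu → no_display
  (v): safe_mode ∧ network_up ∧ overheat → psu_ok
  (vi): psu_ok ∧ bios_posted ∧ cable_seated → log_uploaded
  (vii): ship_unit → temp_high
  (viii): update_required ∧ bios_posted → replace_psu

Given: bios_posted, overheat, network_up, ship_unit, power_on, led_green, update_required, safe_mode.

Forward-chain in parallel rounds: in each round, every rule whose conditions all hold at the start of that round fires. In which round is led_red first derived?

4

Round 1: (ii) [network_up ∧ power_on ∧ led_green → cable_seated]; (v) [safe_mode ∧ network_up ∧ overheat → psu_ok]; (vii) [ship_unit → temp_high]; (viii) [update_required ∧ bios_posted → replace_psu]. New: cable_seated, psu_ok, temp_high, replace_psu.
Round 2: (vi) [psu_ok ∧ bios_posted ∧ cable_seated → log_uploaded]. New: log_uploaded.
Round 3: (iv) [log_uploaded ∧ replace_psu → no_display]. New: no_display.
Round 4: (i) [no_display → led_red]. New: led_red.
led_red first appears in round 4.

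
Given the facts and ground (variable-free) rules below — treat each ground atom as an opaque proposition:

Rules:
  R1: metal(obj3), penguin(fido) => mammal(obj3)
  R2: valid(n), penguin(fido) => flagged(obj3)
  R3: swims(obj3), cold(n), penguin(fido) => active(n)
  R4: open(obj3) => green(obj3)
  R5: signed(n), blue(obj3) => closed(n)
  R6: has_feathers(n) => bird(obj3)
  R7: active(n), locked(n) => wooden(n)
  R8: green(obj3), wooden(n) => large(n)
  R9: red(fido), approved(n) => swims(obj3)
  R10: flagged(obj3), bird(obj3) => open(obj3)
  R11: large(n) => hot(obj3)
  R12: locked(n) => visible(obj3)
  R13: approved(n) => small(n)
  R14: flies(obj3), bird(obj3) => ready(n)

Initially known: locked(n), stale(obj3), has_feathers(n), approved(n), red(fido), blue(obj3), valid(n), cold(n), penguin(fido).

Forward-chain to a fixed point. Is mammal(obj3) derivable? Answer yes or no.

Round 1: R2 [valid(n), penguin(fido) => flagged(obj3)]; R6 [has_feathers(n) => bird(obj3)]; R9 [red(fido), approved(n) => swims(obj3)]; R12 [locked(n) => visible(obj3)]; R13 [approved(n) => small(n)]. New: flagged(obj3), bird(obj3), swims(obj3), visible(obj3), small(n).
Round 2: R3 [swims(obj3), cold(n), penguin(fido) => active(n)]; R10 [flagged(obj3), bird(obj3) => open(obj3)]. New: active(n), open(obj3).
Round 3: R4 [open(obj3) => green(obj3)]; R7 [active(n), locked(n) => wooden(n)]. New: green(obj3), wooden(n).
Round 4: R8 [green(obj3), wooden(n) => large(n)]. New: large(n).
Round 5: R11 [large(n) => hot(obj3)]. New: hot(obj3).
Fixed point reached. mammal(obj3) is concluded only by R1; R1 needs metal(obj3) (never derived).

no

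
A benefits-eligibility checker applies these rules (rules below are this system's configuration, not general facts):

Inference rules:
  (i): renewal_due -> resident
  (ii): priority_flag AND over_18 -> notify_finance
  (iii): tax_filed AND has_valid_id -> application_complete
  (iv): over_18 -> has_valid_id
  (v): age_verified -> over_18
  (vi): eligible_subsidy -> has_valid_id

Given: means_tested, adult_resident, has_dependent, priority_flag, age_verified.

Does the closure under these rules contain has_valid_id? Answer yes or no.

Round 1: (v) [age_verified -> over_18]. New: over_18.
Round 2: (ii) [priority_flag AND over_18 -> notify_finance]; (iv) [over_18 -> has_valid_id]. New: notify_finance, has_valid_id.
has_valid_id appears in round 2, so it is derivable.

yes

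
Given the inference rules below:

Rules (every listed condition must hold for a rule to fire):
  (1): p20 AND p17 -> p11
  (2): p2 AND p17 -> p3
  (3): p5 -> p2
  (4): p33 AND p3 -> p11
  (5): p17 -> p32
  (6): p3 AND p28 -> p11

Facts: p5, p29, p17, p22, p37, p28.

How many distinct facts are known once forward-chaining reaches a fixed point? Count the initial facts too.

Round 1: (3) [p5 -> p2]; (5) [p17 -> p32]. New: p2, p32.
Round 2: (2) [p2 AND p17 -> p3]. New: p3.
Round 3: (6) [p3 AND p28 -> p11]. New: p11.
Closure: {p11, p17, p2, p22, p28, p29, p3, p32, p37, p5} — 10 facts.

10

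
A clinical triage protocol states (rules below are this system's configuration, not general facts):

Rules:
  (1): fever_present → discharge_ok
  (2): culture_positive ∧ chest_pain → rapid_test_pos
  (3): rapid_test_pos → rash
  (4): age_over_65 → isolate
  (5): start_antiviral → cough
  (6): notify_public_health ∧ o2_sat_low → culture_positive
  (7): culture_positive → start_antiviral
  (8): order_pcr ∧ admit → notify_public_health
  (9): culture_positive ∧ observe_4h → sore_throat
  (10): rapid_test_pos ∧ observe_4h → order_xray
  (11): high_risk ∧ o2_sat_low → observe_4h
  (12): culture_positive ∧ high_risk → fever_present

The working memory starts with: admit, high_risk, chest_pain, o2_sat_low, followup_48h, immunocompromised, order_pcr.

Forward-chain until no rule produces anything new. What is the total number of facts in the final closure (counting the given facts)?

Round 1 fires (8), (11), giving notify_public_health, observe_4h.
Round 2 fires (6), giving culture_positive.
Round 3 fires (2), (7), (9), (12), giving rapid_test_pos, start_antiviral, sore_throat, fever_present.
Round 4 fires (1), (3), (5), (10), giving discharge_ok, rash, cough, order_xray.
Closure: {admit, chest_pain, cough, culture_positive, discharge_ok, fever_present, followup_48h, high_risk, immunocompromised, notify_public_health, o2_sat_low, observe_4h, order_pcr, order_xray, rapid_test_pos, rash, sore_throat, start_antiviral} — 18 facts.

18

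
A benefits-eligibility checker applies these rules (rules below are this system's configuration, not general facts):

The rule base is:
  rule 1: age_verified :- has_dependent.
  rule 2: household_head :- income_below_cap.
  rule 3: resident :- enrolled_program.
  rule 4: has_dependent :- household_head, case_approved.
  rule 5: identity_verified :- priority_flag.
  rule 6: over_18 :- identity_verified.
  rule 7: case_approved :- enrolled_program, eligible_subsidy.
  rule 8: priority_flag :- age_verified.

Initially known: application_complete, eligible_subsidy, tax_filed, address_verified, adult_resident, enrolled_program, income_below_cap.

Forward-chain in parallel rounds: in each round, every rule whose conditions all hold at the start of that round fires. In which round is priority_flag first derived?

4

[1] rule 2 [household_head :- income_below_cap.]; rule 3 [resident :- enrolled_program.]; rule 7 [case_approved :- enrolled_program, eligible_subsidy.]. ⇒ new: household_head, resident, case_approved.
[2] rule 4 [has_dependent :- household_head, case_approved.]. ⇒ new: has_dependent.
[3] rule 1 [age_verified :- has_dependent.]. ⇒ new: age_verified.
[4] rule 8 [priority_flag :- age_verified.]. ⇒ new: priority_flag.
priority_flag first appears in round 4.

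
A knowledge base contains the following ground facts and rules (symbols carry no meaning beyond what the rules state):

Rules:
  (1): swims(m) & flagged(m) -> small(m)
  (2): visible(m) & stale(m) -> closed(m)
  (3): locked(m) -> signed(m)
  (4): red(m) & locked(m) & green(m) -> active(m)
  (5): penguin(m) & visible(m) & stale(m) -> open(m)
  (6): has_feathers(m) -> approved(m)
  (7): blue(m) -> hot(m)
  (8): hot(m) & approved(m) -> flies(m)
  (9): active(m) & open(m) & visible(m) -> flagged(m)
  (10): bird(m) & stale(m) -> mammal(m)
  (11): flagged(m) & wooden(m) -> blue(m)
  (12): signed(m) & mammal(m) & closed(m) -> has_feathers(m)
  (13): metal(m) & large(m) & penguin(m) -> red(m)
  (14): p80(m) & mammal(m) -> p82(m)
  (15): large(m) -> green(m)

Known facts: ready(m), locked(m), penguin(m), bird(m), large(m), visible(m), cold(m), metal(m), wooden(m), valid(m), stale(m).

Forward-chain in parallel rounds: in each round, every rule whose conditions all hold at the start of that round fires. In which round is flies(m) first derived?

6

Round 1: (2) [visible(m) & stale(m) -> closed(m)]; (3) [locked(m) -> signed(m)]; (5) [penguin(m) & visible(m) & stale(m) -> open(m)]; (10) [bird(m) & stale(m) -> mammal(m)]; (13) [metal(m) & large(m) & penguin(m) -> red(m)]; (15) [large(m) -> green(m)]. Adds closed(m), signed(m), open(m), mammal(m), red(m), green(m).
Round 2: (4) [red(m) & locked(m) & green(m) -> active(m)]; (12) [signed(m) & mammal(m) & closed(m) -> has_feathers(m)]. Adds active(m), has_feathers(m).
Round 3: (6) [has_feathers(m) -> approved(m)]; (9) [active(m) & open(m) & visible(m) -> flagged(m)]. Adds approved(m), flagged(m).
Round 4: (11) [flagged(m) & wooden(m) -> blue(m)]. Adds blue(m).
Round 5: (7) [blue(m) -> hot(m)]. Adds hot(m).
Round 6: (8) [hot(m) & approved(m) -> flies(m)]. Adds flies(m).
flies(m) first appears in round 6.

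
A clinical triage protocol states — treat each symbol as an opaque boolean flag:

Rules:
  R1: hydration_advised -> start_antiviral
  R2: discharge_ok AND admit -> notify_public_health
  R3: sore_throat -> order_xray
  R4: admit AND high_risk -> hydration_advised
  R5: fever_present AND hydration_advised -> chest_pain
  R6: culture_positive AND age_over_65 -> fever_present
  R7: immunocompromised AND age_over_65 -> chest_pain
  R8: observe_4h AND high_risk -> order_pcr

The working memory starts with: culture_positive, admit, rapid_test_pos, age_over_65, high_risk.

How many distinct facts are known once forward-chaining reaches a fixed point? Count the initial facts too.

Round 1: R4 [admit AND high_risk -> hydration_advised]; R6 [culture_positive AND age_over_65 -> fever_present]. New: hydration_advised, fever_present.
Round 2: R1 [hydration_advised -> start_antiviral]; R5 [fever_present AND hydration_advised -> chest_pain]. New: start_antiviral, chest_pain.
Closure: {admit, age_over_65, chest_pain, culture_positive, fever_present, high_risk, hydration_advised, rapid_test_pos, start_antiviral} — 9 facts.

9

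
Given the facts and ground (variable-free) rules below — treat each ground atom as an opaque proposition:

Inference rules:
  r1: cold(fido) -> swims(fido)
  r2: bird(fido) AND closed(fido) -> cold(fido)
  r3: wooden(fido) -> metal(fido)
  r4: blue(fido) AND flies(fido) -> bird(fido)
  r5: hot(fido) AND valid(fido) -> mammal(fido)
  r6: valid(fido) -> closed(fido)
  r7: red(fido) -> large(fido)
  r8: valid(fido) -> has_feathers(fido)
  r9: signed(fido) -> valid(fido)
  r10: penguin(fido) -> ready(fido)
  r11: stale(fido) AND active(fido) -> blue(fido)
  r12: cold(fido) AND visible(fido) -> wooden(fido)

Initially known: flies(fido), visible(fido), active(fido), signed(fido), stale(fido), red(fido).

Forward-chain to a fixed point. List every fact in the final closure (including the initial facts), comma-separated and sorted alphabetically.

active(fido), bird(fido), blue(fido), closed(fido), cold(fido), flies(fido), has_feathers(fido), large(fido), metal(fido), red(fido), signed(fido), stale(fido), swims(fido), valid(fido), visible(fido), wooden(fido)

Round 1: r7 [red(fido) -> large(fido)]; r9 [signed(fido) -> valid(fido)]; r11 [stale(fido) AND active(fido) -> blue(fido)]. New: large(fido), valid(fido), blue(fido).
Round 2: r4 [blue(fido) AND flies(fido) -> bird(fido)]; r6 [valid(fido) -> closed(fido)]; r8 [valid(fido) -> has_feathers(fido)]. New: bird(fido), closed(fido), has_feathers(fido).
Round 3: r2 [bird(fido) AND closed(fido) -> cold(fido)]. New: cold(fido).
Round 4: r1 [cold(fido) -> swims(fido)]; r12 [cold(fido) AND visible(fido) -> wooden(fido)]. New: swims(fido), wooden(fido).
Round 5: r3 [wooden(fido) -> metal(fido)]. New: metal(fido).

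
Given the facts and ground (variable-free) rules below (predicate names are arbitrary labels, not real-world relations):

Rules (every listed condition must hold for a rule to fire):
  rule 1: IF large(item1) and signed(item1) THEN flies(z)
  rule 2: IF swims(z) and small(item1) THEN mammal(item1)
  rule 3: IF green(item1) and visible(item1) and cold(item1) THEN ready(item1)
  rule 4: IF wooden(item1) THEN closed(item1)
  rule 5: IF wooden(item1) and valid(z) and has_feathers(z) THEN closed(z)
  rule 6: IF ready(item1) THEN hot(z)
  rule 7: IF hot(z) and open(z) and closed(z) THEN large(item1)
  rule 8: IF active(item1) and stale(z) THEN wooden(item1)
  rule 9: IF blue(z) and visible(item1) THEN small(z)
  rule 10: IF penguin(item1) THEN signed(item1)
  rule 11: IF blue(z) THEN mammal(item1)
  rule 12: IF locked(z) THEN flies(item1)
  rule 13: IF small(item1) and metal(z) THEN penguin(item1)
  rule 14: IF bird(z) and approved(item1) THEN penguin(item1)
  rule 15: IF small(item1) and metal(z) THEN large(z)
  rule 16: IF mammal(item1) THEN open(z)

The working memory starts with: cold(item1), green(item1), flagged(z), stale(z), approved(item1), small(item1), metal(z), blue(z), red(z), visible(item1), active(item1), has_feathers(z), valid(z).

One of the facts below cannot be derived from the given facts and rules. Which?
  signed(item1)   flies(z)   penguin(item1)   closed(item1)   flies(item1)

Round 1: rule 3 [IF green(item1) and visible(item1) and cold(item1) THEN ready(item1)]; rule 8 [IF active(item1) and stale(z) THEN wooden(item1)]; rule 9 [IF blue(z) and visible(item1) THEN small(z)]; rule 11 [IF blue(z) THEN mammal(item1)]; rule 13 [IF small(item1) and metal(z) THEN penguin(item1)]; rule 15 [IF small(item1) and metal(z) THEN large(z)]. Adds ready(item1), wooden(item1), small(z), mammal(item1), penguin(item1), large(z).
Round 2: rule 4 [IF wooden(item1) THEN closed(item1)]; rule 5 [IF wooden(item1) and valid(z) and has_feathers(z) THEN closed(z)]; rule 6 [IF ready(item1) THEN hot(z)]; rule 10 [IF penguin(item1) THEN signed(item1)]; rule 16 [IF mammal(item1) THEN open(z)]. Adds closed(item1), closed(z), hot(z), signed(item1), open(z).
Round 3: rule 7 [IF hot(z) and open(z) and closed(z) THEN large(item1)]. Adds large(item1).
Round 4: rule 1 [IF large(item1) and signed(item1) THEN flies(z)]. Adds flies(z).
Derived: flies(z) (round 4), closed(item1) (round 2), signed(item1) (round 2), penguin(item1) (round 1). flies(item1) never appears in any round.

flies(item1)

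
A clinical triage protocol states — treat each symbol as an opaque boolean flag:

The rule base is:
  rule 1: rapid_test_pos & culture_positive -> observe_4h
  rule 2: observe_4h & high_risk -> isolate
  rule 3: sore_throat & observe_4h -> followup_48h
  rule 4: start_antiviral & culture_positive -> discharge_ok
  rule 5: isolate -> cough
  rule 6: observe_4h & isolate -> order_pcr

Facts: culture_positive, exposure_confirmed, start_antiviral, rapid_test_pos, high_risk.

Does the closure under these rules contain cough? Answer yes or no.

yes

Round 1: rule 1 [rapid_test_pos & culture_positive -> observe_4h]; rule 4 [start_antiviral & culture_positive -> discharge_ok]. New: observe_4h, discharge_ok.
Round 2: rule 2 [observe_4h & high_risk -> isolate]. New: isolate.
Round 3: rule 5 [isolate -> cough]; rule 6 [observe_4h & isolate -> order_pcr]. New: cough, order_pcr.
cough appears in round 3, so it is derivable.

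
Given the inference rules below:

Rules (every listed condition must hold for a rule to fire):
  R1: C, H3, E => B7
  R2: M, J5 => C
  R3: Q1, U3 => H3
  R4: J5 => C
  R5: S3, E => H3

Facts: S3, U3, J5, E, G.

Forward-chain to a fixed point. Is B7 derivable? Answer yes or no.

yes

Round 1: R4 [J5 => C]; R5 [S3, E => H3]. Adds C, H3.
Round 2: R1 [C, H3, E => B7]. Adds B7.
B7 appears in round 2, so it is derivable.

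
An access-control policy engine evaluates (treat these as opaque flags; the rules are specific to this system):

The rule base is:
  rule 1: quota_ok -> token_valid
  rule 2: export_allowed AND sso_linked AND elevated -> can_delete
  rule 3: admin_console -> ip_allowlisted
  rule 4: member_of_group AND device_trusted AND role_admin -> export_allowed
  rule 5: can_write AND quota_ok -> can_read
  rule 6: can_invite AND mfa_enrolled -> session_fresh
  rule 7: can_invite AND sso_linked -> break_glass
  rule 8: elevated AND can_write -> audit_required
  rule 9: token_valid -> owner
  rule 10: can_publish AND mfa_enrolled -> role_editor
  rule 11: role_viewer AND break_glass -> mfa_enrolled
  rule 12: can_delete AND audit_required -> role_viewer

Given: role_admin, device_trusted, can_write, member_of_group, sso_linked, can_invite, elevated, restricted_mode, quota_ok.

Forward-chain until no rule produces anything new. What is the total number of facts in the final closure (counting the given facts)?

19

Round 1 fires rule 1, rule 4, rule 5, rule 7, rule 8, giving token_valid, export_allowed, can_read, break_glass, audit_required.
Round 2 fires rule 2, rule 9, giving can_delete, owner.
Round 3 fires rule 12, giving role_viewer.
Round 4 fires rule 11, giving mfa_enrolled.
Round 5 fires rule 6, giving session_fresh.
Closure: {audit_required, break_glass, can_delete, can_invite, can_read, can_write, device_trusted, elevated, export_allowed, member_of_group, mfa_enrolled, owner, quota_ok, restricted_mode, role_admin, role_viewer, session_fresh, sso_linked, token_valid} — 19 facts.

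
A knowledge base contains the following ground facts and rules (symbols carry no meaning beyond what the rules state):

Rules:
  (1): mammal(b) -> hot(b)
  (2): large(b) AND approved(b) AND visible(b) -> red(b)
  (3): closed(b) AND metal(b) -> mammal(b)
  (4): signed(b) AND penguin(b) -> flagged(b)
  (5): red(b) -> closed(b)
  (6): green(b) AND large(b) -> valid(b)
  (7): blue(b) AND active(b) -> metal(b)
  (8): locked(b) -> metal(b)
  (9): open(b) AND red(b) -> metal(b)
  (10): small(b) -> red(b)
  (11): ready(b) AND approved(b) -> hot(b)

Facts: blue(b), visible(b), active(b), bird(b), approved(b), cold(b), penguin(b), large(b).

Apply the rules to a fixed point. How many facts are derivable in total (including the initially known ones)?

Round 1 fires (2), (7), giving red(b), metal(b).
Round 2 fires (5), giving closed(b).
Round 3 fires (3), giving mammal(b).
Round 4 fires (1), giving hot(b).
Closure: {active(b), approved(b), bird(b), blue(b), closed(b), cold(b), hot(b), large(b), mammal(b), metal(b), penguin(b), red(b), visible(b)} — 13 facts.

13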